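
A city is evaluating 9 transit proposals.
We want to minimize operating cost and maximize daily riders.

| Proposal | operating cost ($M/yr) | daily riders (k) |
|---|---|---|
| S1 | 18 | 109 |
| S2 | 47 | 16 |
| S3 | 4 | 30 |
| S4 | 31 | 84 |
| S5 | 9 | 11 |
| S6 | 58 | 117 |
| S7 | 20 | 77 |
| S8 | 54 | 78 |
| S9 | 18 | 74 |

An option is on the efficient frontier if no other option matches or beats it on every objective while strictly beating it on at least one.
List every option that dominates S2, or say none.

S1: operating cost 18≤47, daily riders 109≥16 — dominates S2.
S3: operating cost 4≤47, daily riders 30≥16 — dominates S2.
S4: operating cost 31≤47, daily riders 84≥16 — dominates S2.
S7: operating cost 20≤47, daily riders 77≥16 — dominates S2.
S9: operating cost 18≤47, daily riders 74≥16 — dominates S2.
Others (S5, S6, S8) are each worse than S2 on at least one objective.

S1, S3, S4, S7, S9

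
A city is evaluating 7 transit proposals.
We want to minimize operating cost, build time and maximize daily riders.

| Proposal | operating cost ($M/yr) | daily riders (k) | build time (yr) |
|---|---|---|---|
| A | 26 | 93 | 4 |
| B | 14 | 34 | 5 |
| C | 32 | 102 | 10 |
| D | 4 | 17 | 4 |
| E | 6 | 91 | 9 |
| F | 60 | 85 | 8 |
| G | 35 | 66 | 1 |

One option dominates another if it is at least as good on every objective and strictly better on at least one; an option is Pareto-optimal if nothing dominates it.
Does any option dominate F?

Yes

A vs F: operating cost 26≤60, daily riders 93≥85, build time 4≤8 — A is at least as good on every objective and strictly better on at least one, so A dominates F.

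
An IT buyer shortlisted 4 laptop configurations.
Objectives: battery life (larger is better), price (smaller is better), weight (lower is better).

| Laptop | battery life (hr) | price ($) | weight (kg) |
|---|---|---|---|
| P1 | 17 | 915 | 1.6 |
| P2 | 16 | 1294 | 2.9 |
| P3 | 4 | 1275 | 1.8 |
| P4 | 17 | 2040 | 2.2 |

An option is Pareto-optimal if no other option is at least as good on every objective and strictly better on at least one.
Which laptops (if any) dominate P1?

P2: worse on battery life (16 vs 17).
P3: worse on battery life (4 vs 17).
P4: worse on price (2040 vs 915).
No option dominates P1.

none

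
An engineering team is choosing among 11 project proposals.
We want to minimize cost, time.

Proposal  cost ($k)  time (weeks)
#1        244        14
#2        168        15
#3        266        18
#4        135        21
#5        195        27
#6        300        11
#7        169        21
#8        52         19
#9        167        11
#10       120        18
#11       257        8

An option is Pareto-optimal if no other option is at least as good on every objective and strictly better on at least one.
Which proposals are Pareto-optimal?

#8, #9, #10, #11

#1: dominated by #9 (cost 167≤244, time 11≤14).
#2: dominated by #9 (cost 167≤168, time 11≤15).
#3: dominated by #1 (cost 244≤266, time 14≤18).
#4: dominated by #8 (cost 52≤135, time 19≤21).
#5: dominated by #2 (cost 168≤195, time 15≤27).
#6: dominated by #9 (cost 167≤300, time 11≤11).
#7: dominated by #2 (cost 168≤169, time 15≤21).
#8: not dominated (best cost).
#9: not dominated.
#10: not dominated.
#11: not dominated (best time).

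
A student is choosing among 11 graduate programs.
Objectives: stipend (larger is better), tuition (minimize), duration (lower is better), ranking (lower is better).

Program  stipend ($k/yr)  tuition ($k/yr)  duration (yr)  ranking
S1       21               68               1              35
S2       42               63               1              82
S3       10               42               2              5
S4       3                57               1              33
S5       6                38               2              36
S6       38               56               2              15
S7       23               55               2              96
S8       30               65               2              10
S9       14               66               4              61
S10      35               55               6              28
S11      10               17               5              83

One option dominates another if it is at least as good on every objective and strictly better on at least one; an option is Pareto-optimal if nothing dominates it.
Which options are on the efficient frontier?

S1: not dominated.
S2: not dominated (best stipend).
S3: not dominated (best ranking).
S4: not dominated.
S5: not dominated.
S6: not dominated.
S7: not dominated.
S8: not dominated.
S9: dominated by S6 (stipend 38≥14, tuition 56≤66, duration 2≤4, ranking 15≤61).
S10: not dominated.
S11: not dominated (best tuition).

S1, S2, S3, S4, S5, S6, S7, S8, S10, S11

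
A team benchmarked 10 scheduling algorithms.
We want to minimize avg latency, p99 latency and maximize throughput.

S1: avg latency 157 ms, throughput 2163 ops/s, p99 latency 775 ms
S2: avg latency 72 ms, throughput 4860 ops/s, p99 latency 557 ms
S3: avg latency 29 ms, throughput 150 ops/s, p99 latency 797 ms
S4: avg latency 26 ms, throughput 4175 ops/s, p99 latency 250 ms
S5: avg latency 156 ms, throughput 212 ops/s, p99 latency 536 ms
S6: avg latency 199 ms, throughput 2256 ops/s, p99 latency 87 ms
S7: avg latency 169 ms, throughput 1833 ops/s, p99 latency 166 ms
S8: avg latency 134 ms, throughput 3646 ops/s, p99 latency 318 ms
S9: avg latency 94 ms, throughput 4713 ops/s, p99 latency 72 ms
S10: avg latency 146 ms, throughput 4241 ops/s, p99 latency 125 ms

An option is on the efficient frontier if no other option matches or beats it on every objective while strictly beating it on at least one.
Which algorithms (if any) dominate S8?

S4, S9

S4: avg latency 26≤134, throughput 4175≥3646, p99 latency 250≤318 — dominates S8.
S9: avg latency 94≤134, throughput 4713≥3646, p99 latency 72≤318 — dominates S8.
Others (S1, S2, S3, S5, S6, S7, S10) are each worse than S8 on at least one objective.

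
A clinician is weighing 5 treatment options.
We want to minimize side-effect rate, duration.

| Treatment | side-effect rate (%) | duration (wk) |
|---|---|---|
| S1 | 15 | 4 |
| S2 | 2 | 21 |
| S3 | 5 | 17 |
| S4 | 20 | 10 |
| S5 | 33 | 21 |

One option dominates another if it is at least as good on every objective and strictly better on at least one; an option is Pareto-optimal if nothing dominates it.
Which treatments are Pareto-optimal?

S1: not dominated (best duration).
S2: not dominated (best side-effect rate).
S3: not dominated.
S4: dominated by S1 (side-effect rate 15≤20, duration 4≤10).
S5: dominated by S1 (side-effect rate 15≤33, duration 4≤21).

S1, S2, S3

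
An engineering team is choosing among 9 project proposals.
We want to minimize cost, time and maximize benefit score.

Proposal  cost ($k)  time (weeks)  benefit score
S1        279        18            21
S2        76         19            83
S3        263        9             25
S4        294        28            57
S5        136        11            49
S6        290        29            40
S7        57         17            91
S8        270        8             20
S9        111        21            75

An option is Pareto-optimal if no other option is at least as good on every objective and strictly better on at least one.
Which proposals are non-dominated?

S3, S5, S7, S8

S1: dominated by S3 (cost 263≤279, time 9≤18, benefit score 25≥21).
S2: dominated by S7 (cost 57≤76, time 17≤19, benefit score 91≥83).
S3: not dominated.
S4: dominated by S2 (cost 76≤294, time 19≤28, benefit score 83≥57).
S5: not dominated.
S6: dominated by S2 (cost 76≤290, time 19≤29, benefit score 83≥40).
S7: not dominated (best cost).
S8: not dominated (best time).
S9: dominated by S2 (cost 76≤111, time 19≤21, benefit score 83≥75).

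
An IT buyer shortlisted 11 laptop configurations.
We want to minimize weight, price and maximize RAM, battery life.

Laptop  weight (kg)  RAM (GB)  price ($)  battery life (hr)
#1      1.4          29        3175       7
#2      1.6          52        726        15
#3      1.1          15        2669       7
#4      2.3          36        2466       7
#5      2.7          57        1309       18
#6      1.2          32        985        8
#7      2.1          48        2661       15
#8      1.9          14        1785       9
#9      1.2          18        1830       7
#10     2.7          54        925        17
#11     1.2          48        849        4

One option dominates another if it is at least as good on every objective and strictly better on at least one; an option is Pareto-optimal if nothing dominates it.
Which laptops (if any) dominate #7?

#2: weight 1.6≤2.1, RAM 52≥48, price 726≤2661, battery life 15≥15 — dominates #7.
Others (#1, #3, #4, #5, #6, #8, #9, #10, #11) are each worse than #7 on at least one objective.

#2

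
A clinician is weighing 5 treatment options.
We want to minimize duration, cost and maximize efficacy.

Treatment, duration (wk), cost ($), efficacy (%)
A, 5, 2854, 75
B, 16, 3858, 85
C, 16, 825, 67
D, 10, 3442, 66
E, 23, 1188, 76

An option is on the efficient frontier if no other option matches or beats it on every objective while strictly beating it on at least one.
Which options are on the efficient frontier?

A: not dominated (best duration).
B: not dominated (best efficacy).
C: not dominated (best cost).
D: dominated by A (duration 5≤10, cost 2854≤3442, efficacy 75≥66).
E: not dominated.

A, B, C, E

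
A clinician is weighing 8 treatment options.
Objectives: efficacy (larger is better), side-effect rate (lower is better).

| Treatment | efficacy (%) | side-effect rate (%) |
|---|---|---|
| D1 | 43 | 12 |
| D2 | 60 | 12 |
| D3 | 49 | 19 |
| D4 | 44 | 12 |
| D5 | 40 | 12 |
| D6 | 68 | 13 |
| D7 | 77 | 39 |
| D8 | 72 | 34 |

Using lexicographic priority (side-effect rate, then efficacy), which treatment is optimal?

First minimize side-effect rate: best is 12, kept {D1, D2, D4, D5}.
Then maximize efficacy: best is 60, kept {D2}.

D2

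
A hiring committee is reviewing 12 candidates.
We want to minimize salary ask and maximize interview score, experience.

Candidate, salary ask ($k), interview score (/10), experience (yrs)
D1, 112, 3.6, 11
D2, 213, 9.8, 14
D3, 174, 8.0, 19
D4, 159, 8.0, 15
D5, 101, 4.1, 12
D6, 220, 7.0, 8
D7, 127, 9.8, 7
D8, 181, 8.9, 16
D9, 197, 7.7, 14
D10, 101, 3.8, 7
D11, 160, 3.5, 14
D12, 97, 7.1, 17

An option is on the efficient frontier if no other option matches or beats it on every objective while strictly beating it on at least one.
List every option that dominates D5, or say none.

D12

D12: salary ask 97≤101, interview score 7.1≥4.1, experience 17≥12 — dominates D5.
Others (D1, D2, D3, D4, D6, D7, D8, D9, D10, D11) are each worse than D5 on at least one objective.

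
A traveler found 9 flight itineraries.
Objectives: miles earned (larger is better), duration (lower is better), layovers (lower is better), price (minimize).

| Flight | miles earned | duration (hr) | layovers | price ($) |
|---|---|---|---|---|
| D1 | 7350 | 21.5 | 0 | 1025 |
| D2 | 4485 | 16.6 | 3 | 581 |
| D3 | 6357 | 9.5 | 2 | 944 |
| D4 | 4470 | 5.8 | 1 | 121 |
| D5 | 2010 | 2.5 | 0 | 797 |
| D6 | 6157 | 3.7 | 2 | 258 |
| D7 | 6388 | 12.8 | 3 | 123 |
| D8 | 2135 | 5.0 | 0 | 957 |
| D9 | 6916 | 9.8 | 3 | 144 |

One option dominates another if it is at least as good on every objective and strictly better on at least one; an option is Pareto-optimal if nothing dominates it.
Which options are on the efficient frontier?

D1: not dominated (best miles earned).
D2: dominated by D6 (miles earned 6157≥4485, duration 3.7≤16.6, layovers 2≤3, price 258≤581).
D3: not dominated.
D4: not dominated (best price).
D5: not dominated (best duration).
D6: not dominated.
D7: not dominated.
D8: not dominated.
D9: not dominated.

D1, D3, D4, D5, D6, D7, D8, D9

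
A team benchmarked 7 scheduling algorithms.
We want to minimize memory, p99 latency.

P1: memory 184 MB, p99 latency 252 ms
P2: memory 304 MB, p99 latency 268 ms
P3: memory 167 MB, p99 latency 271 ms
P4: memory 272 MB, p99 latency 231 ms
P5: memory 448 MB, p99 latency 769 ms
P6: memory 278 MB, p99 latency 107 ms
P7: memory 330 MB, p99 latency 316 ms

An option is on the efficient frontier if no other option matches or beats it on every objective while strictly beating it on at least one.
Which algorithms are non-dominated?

P1, P3, P4, P6

P1: not dominated.
P2: dominated by P1 (memory 184≤304, p99 latency 252≤268).
P3: not dominated (best memory).
P4: not dominated.
P5: dominated by P1 (memory 184≤448, p99 latency 252≤769).
P6: not dominated (best p99 latency).
P7: dominated by P1 (memory 184≤330, p99 latency 252≤316).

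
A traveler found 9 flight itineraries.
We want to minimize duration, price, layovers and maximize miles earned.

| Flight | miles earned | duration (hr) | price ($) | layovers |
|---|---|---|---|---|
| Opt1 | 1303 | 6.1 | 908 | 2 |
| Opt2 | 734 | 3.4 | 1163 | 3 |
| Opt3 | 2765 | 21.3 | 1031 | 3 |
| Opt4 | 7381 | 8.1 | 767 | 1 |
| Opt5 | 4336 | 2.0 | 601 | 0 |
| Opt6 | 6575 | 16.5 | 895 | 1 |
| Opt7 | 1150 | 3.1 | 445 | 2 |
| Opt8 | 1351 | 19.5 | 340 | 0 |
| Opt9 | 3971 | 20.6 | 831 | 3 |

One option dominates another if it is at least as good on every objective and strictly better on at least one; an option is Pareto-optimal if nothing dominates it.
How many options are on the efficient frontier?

4

Opt1: dominated by Opt5 (miles earned 4336≥1303, duration 2.0≤6.1, price 601≤908, layovers 0≤2).
Opt2: dominated by Opt5 (miles earned 4336≥734, duration 2.0≤3.4, price 601≤1163, layovers 0≤3).
Opt3: dominated by Opt4 (miles earned 7381≥2765, duration 8.1≤21.3, price 767≤1031, layovers 1≤3).
Opt4: not dominated (best miles earned).
Opt5: not dominated (best duration).
Opt6: dominated by Opt4 (miles earned 7381≥6575, duration 8.1≤16.5, price 767≤895, layovers 1≤1).
Opt7: not dominated.
Opt8: not dominated (best price).
Opt9: dominated by Opt4 (miles earned 7381≥3971, duration 8.1≤20.6, price 767≤831, layovers 1≤3).
Pareto-optimal: Opt4, Opt5, Opt7, Opt8 → 4.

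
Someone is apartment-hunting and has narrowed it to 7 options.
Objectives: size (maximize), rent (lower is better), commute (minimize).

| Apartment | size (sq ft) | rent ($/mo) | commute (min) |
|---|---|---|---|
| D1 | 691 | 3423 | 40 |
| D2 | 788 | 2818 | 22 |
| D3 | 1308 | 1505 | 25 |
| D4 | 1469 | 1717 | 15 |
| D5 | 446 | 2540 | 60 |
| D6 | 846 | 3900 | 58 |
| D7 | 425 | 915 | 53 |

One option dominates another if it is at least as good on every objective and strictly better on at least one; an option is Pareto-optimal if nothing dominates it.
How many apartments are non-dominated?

D1: dominated by D2 (size 788≥691, rent 2818≤3423, commute 22≤40).
D2: dominated by D4 (size 1469≥788, rent 1717≤2818, commute 15≤22).
D3: not dominated.
D4: not dominated (best size).
D5: dominated by D3 (size 1308≥446, rent 1505≤2540, commute 25≤60).
D6: dominated by D3 (size 1308≥846, rent 1505≤3900, commute 25≤58).
D7: not dominated (best rent).
Pareto-optimal: D3, D4, D7 → 3.

3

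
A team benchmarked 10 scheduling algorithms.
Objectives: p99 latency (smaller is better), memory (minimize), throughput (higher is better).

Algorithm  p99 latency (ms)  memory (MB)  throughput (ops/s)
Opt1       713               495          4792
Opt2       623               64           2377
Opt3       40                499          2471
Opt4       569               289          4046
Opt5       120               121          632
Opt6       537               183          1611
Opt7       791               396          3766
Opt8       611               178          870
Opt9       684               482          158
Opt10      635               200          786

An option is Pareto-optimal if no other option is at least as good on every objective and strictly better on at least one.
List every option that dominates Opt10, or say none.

Opt2, Opt6, Opt8

Opt2: p99 latency 623≤635, memory 64≤200, throughput 2377≥786 — dominates Opt10.
Opt6: p99 latency 537≤635, memory 183≤200, throughput 1611≥786 — dominates Opt10.
Opt8: p99 latency 611≤635, memory 178≤200, throughput 870≥786 — dominates Opt10.
Others (Opt1, Opt3, Opt4, Opt5, Opt7, Opt9) are each worse than Opt10 on at least one objective.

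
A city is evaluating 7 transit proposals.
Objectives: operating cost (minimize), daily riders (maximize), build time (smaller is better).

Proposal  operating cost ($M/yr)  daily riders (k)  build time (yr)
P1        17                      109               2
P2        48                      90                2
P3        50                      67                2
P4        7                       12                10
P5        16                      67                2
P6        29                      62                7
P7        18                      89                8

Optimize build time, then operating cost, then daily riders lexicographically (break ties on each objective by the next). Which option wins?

P5

First minimize build time: best is 2, kept {P1, P2, P3, P5}.
Then minimize operating cost: best is 16, kept {P5}.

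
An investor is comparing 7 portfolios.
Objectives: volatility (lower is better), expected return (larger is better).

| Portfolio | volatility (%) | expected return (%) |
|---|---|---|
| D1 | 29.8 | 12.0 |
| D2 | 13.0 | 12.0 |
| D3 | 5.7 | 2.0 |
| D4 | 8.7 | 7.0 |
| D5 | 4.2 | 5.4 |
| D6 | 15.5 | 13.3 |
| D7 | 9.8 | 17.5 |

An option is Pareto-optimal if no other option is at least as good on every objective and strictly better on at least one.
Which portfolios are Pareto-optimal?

D1: dominated by D2 (volatility 13.0≤29.8, expected return 12.0≥12.0).
D2: dominated by D7 (volatility 9.8≤13.0, expected return 17.5≥12.0).
D3: dominated by D5 (volatility 4.2≤5.7, expected return 5.4≥2.0).
D4: not dominated.
D5: not dominated (best volatility).
D6: dominated by D7 (volatility 9.8≤15.5, expected return 17.5≥13.3).
D7: not dominated (best expected return).

D4, D5, D7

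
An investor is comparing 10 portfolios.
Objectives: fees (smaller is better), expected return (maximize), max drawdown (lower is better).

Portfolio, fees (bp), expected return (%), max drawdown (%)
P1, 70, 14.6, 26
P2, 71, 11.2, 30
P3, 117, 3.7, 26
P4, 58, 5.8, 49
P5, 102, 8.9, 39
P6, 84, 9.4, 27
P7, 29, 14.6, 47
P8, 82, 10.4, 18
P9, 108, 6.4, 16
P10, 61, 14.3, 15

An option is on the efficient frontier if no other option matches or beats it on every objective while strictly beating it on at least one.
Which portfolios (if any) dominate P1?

none

P2: worse on fees (71 vs 70).
P3: worse on fees (117 vs 70).
P4: worse on expected return (5.8 vs 14.6).
P5: worse on fees (102 vs 70).
P6: worse on fees (84 vs 70).
P7: worse on max drawdown (47 vs 26).
P8: worse on fees (82 vs 70).
P9: worse on fees (108 vs 70).
P10: worse on expected return (14.3 vs 14.6).
No option dominates P1.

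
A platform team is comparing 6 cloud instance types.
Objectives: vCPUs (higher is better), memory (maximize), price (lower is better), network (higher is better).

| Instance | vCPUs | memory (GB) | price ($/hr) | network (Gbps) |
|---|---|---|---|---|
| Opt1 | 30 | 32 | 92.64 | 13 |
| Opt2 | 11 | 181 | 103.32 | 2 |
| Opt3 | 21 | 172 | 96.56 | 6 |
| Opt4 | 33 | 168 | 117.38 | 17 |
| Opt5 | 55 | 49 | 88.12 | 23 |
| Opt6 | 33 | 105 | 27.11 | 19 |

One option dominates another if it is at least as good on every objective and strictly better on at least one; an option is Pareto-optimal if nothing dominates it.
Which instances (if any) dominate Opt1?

Opt5, Opt6

Opt5: vCPUs 55≥30, memory 49≥32, price 88.12≤92.64, network 23≥13 — dominates Opt1.
Opt6: vCPUs 33≥30, memory 105≥32, price 27.11≤92.64, network 19≥13 — dominates Opt1.
Others (Opt2, Opt3, Opt4) are each worse than Opt1 on at least one objective.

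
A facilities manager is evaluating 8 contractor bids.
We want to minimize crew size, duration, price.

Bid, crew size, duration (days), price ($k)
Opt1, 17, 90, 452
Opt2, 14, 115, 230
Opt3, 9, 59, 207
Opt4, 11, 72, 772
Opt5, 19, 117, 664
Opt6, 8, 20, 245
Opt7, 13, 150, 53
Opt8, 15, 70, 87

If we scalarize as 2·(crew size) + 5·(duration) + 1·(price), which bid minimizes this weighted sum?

Opt1: 2·17 + 5·90 + 1·452 = 936
Opt2: 2·14 + 5·115 + 1·230 = 833
Opt3: 2·9 + 5·59 + 1·207 = 520
Opt4: 2·11 + 5·72 + 1·772 = 1154
Opt5: 2·19 + 5·117 + 1·664 = 1287
Opt6: 2·8 + 5·20 + 1·245 = 361
Opt7: 2·13 + 5·150 + 1·53 = 829
Opt8: 2·15 + 5·70 + 1·87 = 467
Lowest: Opt6 at 361.

Opt6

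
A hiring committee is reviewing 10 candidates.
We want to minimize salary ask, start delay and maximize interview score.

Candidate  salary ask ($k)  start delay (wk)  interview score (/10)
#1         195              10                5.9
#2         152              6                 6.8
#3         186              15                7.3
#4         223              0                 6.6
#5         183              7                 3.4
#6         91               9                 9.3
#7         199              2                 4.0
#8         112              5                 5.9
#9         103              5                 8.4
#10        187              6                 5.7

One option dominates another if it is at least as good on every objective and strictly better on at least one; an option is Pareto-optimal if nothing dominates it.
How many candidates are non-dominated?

#1: dominated by #2 (salary ask 152≤195, start delay 6≤10, interview score 6.8≥5.9).
#2: dominated by #9 (salary ask 103≤152, start delay 5≤6, interview score 8.4≥6.8).
#3: dominated by #6 (salary ask 91≤186, start delay 9≤15, interview score 9.3≥7.3).
#4: not dominated (best start delay).
#5: dominated by #2 (salary ask 152≤183, start delay 6≤7, interview score 6.8≥3.4).
#6: not dominated (best salary ask).
#7: not dominated.
#8: dominated by #9 (salary ask 103≤112, start delay 5≤5, interview score 8.4≥5.9).
#9: not dominated.
#10: dominated by #2 (salary ask 152≤187, start delay 6≤6, interview score 6.8≥5.7).
Pareto-optimal: #4, #6, #7, #9 → 4.

4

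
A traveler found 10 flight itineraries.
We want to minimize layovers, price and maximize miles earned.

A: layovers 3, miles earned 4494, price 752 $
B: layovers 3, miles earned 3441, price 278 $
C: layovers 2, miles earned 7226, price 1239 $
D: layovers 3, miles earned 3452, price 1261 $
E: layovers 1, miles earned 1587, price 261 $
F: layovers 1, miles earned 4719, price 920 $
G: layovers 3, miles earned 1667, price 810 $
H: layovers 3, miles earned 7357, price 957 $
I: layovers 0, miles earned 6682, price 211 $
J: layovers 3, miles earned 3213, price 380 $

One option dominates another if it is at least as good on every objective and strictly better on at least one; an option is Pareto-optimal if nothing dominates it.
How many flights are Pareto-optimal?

A: dominated by I (layovers 0≤3, miles earned 6682≥4494, price 211≤752).
B: dominated by I (layovers 0≤3, miles earned 6682≥3441, price 211≤278).
C: not dominated.
D: dominated by A (layovers 3≤3, miles earned 4494≥3452, price 752≤1261).
E: dominated by I (layovers 0≤1, miles earned 6682≥1587, price 211≤261).
F: dominated by I (layovers 0≤1, miles earned 6682≥4719, price 211≤920).
G: dominated by A (layovers 3≤3, miles earned 4494≥1667, price 752≤810).
H: not dominated (best miles earned).
I: not dominated (best layovers).
J: dominated by B (layovers 3≤3, miles earned 3441≥3213, price 278≤380).
Pareto-optimal: C, H, I → 3.

3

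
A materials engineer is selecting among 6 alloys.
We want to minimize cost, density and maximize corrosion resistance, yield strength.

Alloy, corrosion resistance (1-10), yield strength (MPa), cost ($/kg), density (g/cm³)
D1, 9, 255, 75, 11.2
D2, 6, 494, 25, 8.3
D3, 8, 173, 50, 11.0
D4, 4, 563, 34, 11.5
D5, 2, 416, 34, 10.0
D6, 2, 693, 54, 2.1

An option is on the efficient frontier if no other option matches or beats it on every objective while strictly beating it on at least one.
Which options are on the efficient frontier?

D1, D2, D3, D4, D6

D1: not dominated (best corrosion resistance).
D2: not dominated (best cost).
D3: not dominated.
D4: not dominated.
D5: dominated by D2 (corrosion resistance 6≥2, yield strength 494≥416, cost 25≤34, density 8.3≤10.0).
D6: not dominated (best yield strength).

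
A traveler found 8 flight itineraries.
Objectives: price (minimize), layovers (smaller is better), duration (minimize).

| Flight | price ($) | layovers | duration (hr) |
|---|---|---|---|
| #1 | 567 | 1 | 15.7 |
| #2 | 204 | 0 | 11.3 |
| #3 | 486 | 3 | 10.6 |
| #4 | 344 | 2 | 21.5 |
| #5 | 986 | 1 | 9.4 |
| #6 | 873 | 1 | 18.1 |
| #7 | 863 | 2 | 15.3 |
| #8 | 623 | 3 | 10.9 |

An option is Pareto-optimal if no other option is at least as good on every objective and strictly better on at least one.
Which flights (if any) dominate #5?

none

#1: worse on duration (15.7 vs 9.4).
#2: worse on duration (11.3 vs 9.4).
#3: worse on layovers (3 vs 1).
#4: worse on layovers (2 vs 1).
#6: worse on duration (18.1 vs 9.4).
#7: worse on layovers (2 vs 1).
#8: worse on layovers (3 vs 1).
No option dominates #5.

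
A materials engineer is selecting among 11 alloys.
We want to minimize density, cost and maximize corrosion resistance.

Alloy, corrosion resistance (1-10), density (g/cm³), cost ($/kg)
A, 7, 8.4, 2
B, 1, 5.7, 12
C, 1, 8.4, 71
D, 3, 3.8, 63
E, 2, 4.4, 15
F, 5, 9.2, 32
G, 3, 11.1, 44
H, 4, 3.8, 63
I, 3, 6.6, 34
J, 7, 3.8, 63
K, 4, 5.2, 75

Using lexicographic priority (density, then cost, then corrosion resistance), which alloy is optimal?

First minimize density: best is 3.8, kept {D, H, J}.
Then minimize cost: best is 63, kept {D, H, J}.
Then maximize corrosion resistance: best is 7, kept {J}.

J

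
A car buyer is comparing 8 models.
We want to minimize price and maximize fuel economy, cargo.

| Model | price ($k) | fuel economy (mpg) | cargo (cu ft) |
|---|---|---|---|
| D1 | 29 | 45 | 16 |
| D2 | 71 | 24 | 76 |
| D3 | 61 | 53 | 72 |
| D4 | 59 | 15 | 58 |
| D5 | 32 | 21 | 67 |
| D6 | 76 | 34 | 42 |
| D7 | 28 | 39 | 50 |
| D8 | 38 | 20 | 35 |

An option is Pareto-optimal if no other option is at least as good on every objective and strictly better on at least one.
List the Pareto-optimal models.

D1, D2, D3, D5, D7

D1: not dominated.
D2: not dominated (best cargo).
D3: not dominated (best fuel economy).
D4: dominated by D5 (price 32≤59, fuel economy 21≥15, cargo 67≥58).
D5: not dominated.
D6: dominated by D3 (price 61≤76, fuel economy 53≥34, cargo 72≥42).
D7: not dominated (best price).
D8: dominated by D5 (price 32≤38, fuel economy 21≥20, cargo 67≥35).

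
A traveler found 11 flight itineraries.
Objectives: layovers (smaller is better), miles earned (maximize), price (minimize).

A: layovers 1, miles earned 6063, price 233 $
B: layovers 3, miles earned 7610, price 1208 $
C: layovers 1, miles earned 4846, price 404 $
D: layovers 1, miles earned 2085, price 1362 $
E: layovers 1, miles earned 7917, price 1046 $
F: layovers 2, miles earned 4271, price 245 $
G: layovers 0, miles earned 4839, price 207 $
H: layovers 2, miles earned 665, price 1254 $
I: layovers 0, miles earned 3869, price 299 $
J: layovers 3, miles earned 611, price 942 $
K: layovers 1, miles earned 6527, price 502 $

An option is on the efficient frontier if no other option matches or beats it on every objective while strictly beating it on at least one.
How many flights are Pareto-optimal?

A: not dominated.
B: dominated by E (layovers 1≤3, miles earned 7917≥7610, price 1046≤1208).
C: dominated by A (layovers 1≤1, miles earned 6063≥4846, price 233≤404).
D: dominated by A (layovers 1≤1, miles earned 6063≥2085, price 233≤1362).
E: not dominated (best miles earned).
F: dominated by A (layovers 1≤2, miles earned 6063≥4271, price 233≤245).
G: not dominated (best price).
H: dominated by A (layovers 1≤2, miles earned 6063≥665, price 233≤1254).
I: dominated by G (layovers 0≤0, miles earned 4839≥3869, price 207≤299).
J: dominated by A (layovers 1≤3, miles earned 6063≥611, price 233≤942).
K: not dominated.
Pareto-optimal: A, E, G, K → 4.

4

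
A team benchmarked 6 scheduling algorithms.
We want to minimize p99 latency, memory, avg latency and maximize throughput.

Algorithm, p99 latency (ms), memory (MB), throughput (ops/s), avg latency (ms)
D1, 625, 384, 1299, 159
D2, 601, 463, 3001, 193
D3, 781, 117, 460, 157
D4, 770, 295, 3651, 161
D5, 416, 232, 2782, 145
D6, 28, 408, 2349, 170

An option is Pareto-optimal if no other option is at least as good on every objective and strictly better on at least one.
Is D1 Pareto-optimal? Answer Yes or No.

D5 vs D1: p99 latency 416≤625, memory 232≤384, throughput 2782≥1299, avg latency 145≤159 — D5 is at least as good on every objective and strictly better on at least one, so D5 dominates D1.

No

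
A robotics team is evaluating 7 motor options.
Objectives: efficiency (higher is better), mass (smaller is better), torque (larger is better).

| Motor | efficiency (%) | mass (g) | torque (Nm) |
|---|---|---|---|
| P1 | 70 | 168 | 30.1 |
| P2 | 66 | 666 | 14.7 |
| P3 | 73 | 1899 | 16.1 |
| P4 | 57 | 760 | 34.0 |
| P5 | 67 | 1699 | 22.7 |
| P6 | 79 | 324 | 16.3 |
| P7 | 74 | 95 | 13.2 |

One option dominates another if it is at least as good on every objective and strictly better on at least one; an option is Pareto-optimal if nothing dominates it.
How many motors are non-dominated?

4

P1: not dominated.
P2: dominated by P1 (efficiency 70≥66, mass 168≤666, torque 30.1≥14.7).
P3: dominated by P6 (efficiency 79≥73, mass 324≤1899, torque 16.3≥16.1).
P4: not dominated (best torque).
P5: dominated by P1 (efficiency 70≥67, mass 168≤1699, torque 30.1≥22.7).
P6: not dominated (best efficiency).
P7: not dominated (best mass).
Pareto-optimal: P1, P4, P6, P7 → 4.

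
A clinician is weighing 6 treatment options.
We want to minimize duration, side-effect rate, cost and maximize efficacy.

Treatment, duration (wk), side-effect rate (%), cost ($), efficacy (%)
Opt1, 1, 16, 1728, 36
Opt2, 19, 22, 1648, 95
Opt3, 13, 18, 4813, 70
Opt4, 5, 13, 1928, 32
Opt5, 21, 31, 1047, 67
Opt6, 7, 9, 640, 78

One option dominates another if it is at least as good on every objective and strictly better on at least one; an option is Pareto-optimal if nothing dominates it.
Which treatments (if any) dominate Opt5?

Opt6: duration 7≤21, side-effect rate 9≤31, cost 640≤1047, efficacy 78≥67 — dominates Opt5.
Others (Opt1, Opt2, Opt3, Opt4) are each worse than Opt5 on at least one objective.

Opt6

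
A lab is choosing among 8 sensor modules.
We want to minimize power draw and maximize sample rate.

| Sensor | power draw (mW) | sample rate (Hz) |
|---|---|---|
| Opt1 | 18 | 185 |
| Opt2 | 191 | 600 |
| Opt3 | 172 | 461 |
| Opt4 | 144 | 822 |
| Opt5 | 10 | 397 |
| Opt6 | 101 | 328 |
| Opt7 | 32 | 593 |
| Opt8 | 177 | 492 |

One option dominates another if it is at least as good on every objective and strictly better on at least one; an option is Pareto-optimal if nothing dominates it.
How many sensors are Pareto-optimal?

3

Opt1: dominated by Opt5 (power draw 10≤18, sample rate 397≥185).
Opt2: dominated by Opt4 (power draw 144≤191, sample rate 822≥600).
Opt3: dominated by Opt4 (power draw 144≤172, sample rate 822≥461).
Opt4: not dominated (best sample rate).
Opt5: not dominated (best power draw).
Opt6: dominated by Opt5 (power draw 10≤101, sample rate 397≥328).
Opt7: not dominated.
Opt8: dominated by Opt4 (power draw 144≤177, sample rate 822≥492).
Pareto-optimal: Opt4, Opt5, Opt7 → 3.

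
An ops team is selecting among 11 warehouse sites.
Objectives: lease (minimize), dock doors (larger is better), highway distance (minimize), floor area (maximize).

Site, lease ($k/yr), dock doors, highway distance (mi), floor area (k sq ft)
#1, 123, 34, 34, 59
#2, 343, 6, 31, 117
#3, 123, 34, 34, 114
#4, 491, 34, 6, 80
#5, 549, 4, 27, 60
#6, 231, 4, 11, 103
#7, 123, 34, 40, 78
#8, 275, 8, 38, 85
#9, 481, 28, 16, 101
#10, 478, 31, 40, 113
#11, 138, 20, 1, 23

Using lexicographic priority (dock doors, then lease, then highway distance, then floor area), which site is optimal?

#3

First maximize dock doors: best is 34, kept {#1, #3, #4, #7}.
Then minimize lease: best is 123, kept {#1, #3, #7}.
Then minimize highway distance: best is 34, kept {#1, #3}.
Then maximize floor area: best is 114, kept {#3}.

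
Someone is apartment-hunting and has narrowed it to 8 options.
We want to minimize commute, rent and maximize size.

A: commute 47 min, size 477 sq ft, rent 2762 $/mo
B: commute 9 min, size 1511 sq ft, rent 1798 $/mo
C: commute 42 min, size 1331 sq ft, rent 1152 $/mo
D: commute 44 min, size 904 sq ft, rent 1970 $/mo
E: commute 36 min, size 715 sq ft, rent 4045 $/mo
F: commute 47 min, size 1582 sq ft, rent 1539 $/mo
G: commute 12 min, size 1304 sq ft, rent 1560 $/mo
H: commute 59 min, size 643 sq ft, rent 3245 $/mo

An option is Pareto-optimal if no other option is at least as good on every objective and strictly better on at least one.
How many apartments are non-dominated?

4

A: dominated by B (commute 9≤47, size 1511≥477, rent 1798≤2762).
B: not dominated (best commute).
C: not dominated (best rent).
D: dominated by B (commute 9≤44, size 1511≥904, rent 1798≤1970).
E: dominated by B (commute 9≤36, size 1511≥715, rent 1798≤4045).
F: not dominated (best size).
G: not dominated.
H: dominated by B (commute 9≤59, size 1511≥643, rent 1798≤3245).
Pareto-optimal: B, C, F, G → 4.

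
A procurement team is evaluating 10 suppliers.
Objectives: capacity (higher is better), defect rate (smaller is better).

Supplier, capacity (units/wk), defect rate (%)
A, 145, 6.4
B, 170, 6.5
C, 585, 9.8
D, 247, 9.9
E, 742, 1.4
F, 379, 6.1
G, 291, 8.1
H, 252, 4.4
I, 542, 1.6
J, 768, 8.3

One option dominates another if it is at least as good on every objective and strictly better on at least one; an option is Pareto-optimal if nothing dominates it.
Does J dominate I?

J vs I: J is worse on defect rate (8.3 vs 1.6), so it does not dominate I.

No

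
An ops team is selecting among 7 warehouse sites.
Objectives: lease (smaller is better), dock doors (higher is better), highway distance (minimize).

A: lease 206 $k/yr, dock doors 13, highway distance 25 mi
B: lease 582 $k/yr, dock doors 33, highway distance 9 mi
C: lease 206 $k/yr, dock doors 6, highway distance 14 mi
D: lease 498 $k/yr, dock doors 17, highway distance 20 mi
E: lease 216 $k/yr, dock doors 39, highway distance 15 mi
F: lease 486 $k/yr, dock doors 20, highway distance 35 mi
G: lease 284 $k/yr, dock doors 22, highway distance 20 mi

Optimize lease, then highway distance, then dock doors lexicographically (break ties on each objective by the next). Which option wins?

First minimize lease: best is 206, kept {A, C}.
Then minimize highway distance: best is 14, kept {C}.

C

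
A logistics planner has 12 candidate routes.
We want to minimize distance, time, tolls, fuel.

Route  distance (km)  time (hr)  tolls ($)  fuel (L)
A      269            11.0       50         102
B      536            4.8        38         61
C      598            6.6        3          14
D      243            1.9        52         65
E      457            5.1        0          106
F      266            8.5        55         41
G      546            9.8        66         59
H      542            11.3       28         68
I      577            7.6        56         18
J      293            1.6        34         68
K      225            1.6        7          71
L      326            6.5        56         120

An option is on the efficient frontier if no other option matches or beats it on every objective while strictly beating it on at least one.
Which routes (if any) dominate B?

A: worse on time (11.0 vs 4.8).
C: worse on distance (598 vs 536).
D: worse on tolls (52 vs 38).
E: worse on time (5.1 vs 4.8).
F: worse on time (8.5 vs 4.8).
G: worse on distance (546 vs 536).
H: worse on distance (542 vs 536).
I: worse on distance (577 vs 536).
J: worse on fuel (68 vs 61).
K: worse on fuel (71 vs 61).
L: worse on time (6.5 vs 4.8).
No option dominates B.

none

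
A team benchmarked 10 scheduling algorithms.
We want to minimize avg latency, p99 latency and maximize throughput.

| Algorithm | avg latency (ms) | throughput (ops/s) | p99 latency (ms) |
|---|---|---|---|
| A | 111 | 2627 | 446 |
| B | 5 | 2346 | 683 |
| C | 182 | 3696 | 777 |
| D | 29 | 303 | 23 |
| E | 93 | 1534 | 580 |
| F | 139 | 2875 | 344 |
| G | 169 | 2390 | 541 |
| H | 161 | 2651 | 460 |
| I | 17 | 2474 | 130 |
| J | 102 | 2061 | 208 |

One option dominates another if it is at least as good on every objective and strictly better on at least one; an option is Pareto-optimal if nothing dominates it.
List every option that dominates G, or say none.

A, F, H, I

A: avg latency 111≤169, throughput 2627≥2390, p99 latency 446≤541 — dominates G.
F: avg latency 139≤169, throughput 2875≥2390, p99 latency 344≤541 — dominates G.
H: avg latency 161≤169, throughput 2651≥2390, p99 latency 460≤541 — dominates G.
I: avg latency 17≤169, throughput 2474≥2390, p99 latency 130≤541 — dominates G.
Others (B, C, D, E, J) are each worse than G on at least one objective.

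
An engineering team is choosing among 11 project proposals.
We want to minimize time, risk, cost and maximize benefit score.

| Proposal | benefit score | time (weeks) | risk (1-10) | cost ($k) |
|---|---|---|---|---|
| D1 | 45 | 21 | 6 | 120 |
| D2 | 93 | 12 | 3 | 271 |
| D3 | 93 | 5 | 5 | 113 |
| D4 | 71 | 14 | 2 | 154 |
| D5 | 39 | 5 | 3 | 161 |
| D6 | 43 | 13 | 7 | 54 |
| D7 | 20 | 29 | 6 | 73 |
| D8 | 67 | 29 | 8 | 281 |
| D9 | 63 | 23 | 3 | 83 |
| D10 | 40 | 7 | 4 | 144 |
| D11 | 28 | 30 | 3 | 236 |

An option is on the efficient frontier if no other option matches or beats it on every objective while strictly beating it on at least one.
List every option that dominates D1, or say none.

D3

D3: benefit score 93≥45, time 5≤21, risk 5≤6, cost 113≤120 — dominates D1.
Others (D2, D4, D5, D6, D7, D8, D9, D10, D11) are each worse than D1 on at least one objective.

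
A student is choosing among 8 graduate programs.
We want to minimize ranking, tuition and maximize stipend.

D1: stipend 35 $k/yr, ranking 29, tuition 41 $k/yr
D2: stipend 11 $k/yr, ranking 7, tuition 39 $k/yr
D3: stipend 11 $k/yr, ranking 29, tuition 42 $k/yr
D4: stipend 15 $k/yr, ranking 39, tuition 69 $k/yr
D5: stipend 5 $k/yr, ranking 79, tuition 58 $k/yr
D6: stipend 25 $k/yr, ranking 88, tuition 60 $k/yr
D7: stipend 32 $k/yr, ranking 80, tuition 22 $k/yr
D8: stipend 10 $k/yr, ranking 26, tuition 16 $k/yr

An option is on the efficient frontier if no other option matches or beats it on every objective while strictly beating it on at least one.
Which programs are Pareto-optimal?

D1, D2, D7, D8

D1: not dominated (best stipend).
D2: not dominated (best ranking).
D3: dominated by D1 (stipend 35≥11, ranking 29≤29, tuition 41≤42).
D4: dominated by D1 (stipend 35≥15, ranking 29≤39, tuition 41≤69).
D5: dominated by D1 (stipend 35≥5, ranking 29≤79, tuition 41≤58).
D6: dominated by D1 (stipend 35≥25, ranking 29≤88, tuition 41≤60).
D7: not dominated.
D8: not dominated (best tuition).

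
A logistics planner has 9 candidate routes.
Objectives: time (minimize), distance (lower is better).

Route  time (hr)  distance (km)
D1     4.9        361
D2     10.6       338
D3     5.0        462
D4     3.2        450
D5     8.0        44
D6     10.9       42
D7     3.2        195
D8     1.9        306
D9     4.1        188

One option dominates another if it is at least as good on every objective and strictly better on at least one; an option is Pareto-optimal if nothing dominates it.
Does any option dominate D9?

No

D1: worse on time (4.9 vs 4.1).
D2: worse on time (10.6 vs 4.1).
D3: worse on time (5.0 vs 4.1).
D4: worse on distance (450 vs 188).
D5: worse on time (8.0 vs 4.1).
D6: worse on time (10.9 vs 4.1).
D7: worse on distance (195 vs 188).
D8: worse on distance (306 vs 188).
No option is at least as good as D9 on every objective and strictly better on one.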